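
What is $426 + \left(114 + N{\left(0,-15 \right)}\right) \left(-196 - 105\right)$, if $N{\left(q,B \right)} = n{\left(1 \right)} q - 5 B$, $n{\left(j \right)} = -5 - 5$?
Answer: $-56463$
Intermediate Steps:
$n{\left(j \right)} = -10$
$N{\left(q,B \right)} = - 10 q - 5 B$
$426 + \left(114 + N{\left(0,-15 \right)}\right) \left(-196 - 105\right) = 426 + \left(114 - -75\right) \left(-196 - 105\right) = 426 + \left(114 + \left(0 + 75\right)\right) \left(-301\right) = 426 + \left(114 + 75\right) \left(-301\right) = 426 + 189 \left(-301\right) = 426 - 56889 = -56463$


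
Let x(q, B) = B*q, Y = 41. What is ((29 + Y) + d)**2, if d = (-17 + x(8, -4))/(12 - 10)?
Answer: 8281/4 ≈ 2070.3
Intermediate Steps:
d = -49/2 (d = (-17 - 4*8)/(12 - 10) = (-17 - 32)/2 = -49*1/2 = -49/2 ≈ -24.500)
((29 + Y) + d)**2 = ((29 + 41) - 49/2)**2 = (70 - 49/2)**2 = (91/2)**2 = 8281/4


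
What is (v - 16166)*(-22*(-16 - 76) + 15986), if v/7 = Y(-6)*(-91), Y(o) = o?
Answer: -222315440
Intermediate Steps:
v = 3822 (v = 7*(-6*(-91)) = 7*546 = 3822)
(v - 16166)*(-22*(-16 - 76) + 15986) = (3822 - 16166)*(-22*(-16 - 76) + 15986) = -12344*(-22*(-92) + 15986) = -12344*(2024 + 15986) = -12344*18010 = -222315440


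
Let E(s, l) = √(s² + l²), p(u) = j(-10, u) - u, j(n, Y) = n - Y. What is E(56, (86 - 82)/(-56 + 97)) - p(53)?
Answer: 116 + 4*√329477/41 ≈ 172.00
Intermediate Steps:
p(u) = -10 - 2*u (p(u) = (-10 - u) - u = -10 - 2*u)
E(s, l) = √(l² + s²)
E(56, (86 - 82)/(-56 + 97)) - p(53) = √(((86 - 82)/(-56 + 97))² + 56²) - (-10 - 2*53) = √((4/41)² + 3136) - (-10 - 106) = √((4*(1/41))² + 3136) - 1*(-116) = √((4/41)² + 3136) + 116 = √(16/1681 + 3136) + 116 = √(5271632/1681) + 116 = 4*√329477/41 + 116 = 116 + 4*√329477/41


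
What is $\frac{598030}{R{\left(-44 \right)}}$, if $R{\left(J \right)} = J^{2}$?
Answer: $\frac{299015}{968} \approx 308.9$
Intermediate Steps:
$\frac{598030}{R{\left(-44 \right)}} = \frac{598030}{\left(-44\right)^{2}} = \frac{598030}{1936} = 598030 \cdot \frac{1}{1936} = \frac{299015}{968}$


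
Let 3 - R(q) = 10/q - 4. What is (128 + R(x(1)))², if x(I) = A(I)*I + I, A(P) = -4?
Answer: 172225/9 ≈ 19136.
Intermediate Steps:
x(I) = -3*I (x(I) = -4*I + I = -3*I)
R(q) = 7 - 10/q (R(q) = 3 - (10/q - 4) = 3 - (-4 + 10/q) = 3 + (4 - 10/q) = 7 - 10/q)
(128 + R(x(1)))² = (128 + (7 - 10/((-3*1))))² = (128 + (7 - 10/(-3)))² = (128 + (7 - 10*(-⅓)))² = (128 + (7 + 10/3))² = (128 + 31/3)² = (415/3)² = 172225/9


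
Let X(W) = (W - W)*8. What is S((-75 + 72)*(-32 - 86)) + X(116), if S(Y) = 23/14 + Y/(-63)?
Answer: -167/42 ≈ -3.9762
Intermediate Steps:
X(W) = 0 (X(W) = 0*8 = 0)
S(Y) = 23/14 - Y/63 (S(Y) = 23*(1/14) + Y*(-1/63) = 23/14 - Y/63)
S((-75 + 72)*(-32 - 86)) + X(116) = (23/14 - (-75 + 72)*(-32 - 86)/63) + 0 = (23/14 - (-1)*(-118)/21) + 0 = (23/14 - 1/63*354) + 0 = (23/14 - 118/21) + 0 = -167/42 + 0 = -167/42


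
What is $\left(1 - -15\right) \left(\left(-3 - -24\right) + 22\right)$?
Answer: $688$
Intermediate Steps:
$\left(1 - -15\right) \left(\left(-3 - -24\right) + 22\right) = \left(1 + 15\right) \left(\left(-3 + 24\right) + 22\right) = 16 \left(21 + 22\right) = 16 \cdot 43 = 688$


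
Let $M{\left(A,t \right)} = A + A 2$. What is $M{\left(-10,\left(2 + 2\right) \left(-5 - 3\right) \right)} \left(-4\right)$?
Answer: $120$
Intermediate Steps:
$M{\left(A,t \right)} = 3 A$ ($M{\left(A,t \right)} = A + 2 A = 3 A$)
$M{\left(-10,\left(2 + 2\right) \left(-5 - 3\right) \right)} \left(-4\right) = 3 \left(-10\right) \left(-4\right) = \left(-30\right) \left(-4\right) = 120$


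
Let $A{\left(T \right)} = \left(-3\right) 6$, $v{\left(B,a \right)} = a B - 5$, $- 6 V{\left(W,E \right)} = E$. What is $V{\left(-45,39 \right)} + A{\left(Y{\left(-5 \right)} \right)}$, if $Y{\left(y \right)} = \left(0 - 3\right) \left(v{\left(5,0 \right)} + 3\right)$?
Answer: $- \frac{49}{2} \approx -24.5$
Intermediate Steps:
$V{\left(W,E \right)} = - \frac{E}{6}$
$v{\left(B,a \right)} = -5 + B a$ ($v{\left(B,a \right)} = B a - 5 = -5 + B a$)
$Y{\left(y \right)} = 6$ ($Y{\left(y \right)} = \left(0 - 3\right) \left(\left(-5 + 5 \cdot 0\right) + 3\right) = - 3 \left(\left(-5 + 0\right) + 3\right) = - 3 \left(-5 + 3\right) = \left(-3\right) \left(-2\right) = 6$)
$A{\left(T \right)} = -18$
$V{\left(-45,39 \right)} + A{\left(Y{\left(-5 \right)} \right)} = \left(- \frac{1}{6}\right) 39 - 18 = - \frac{13}{2} - 18 = - \frac{49}{2}$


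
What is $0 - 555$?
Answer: $-555$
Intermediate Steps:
$0 - 555 = -555$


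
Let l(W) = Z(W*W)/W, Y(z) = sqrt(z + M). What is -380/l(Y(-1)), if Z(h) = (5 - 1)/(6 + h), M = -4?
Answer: -95*I*sqrt(5) ≈ -212.43*I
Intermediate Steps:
Y(z) = sqrt(-4 + z) (Y(z) = sqrt(z - 4) = sqrt(-4 + z))
Z(h) = 4/(6 + h)
l(W) = 4/(W*(6 + W**2)) (l(W) = (4/(6 + W*W))/W = (4/(6 + W**2))/W = 4/(W*(6 + W**2)))
-380/l(Y(-1)) = -380*sqrt(-4 - 1)*(6 + (sqrt(-4 - 1))**2)/4 = -380*I*sqrt(5)*(6 + (sqrt(-5))**2)/4 = -380*I*sqrt(5)*(6 + (I*sqrt(5))**2)/4 = -380*I*sqrt(5)*(6 - 5)/4 = -380*I*sqrt(5)/4 = -95*I*sqrt(5)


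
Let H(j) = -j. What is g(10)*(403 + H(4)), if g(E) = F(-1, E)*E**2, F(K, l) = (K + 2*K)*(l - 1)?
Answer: -1077300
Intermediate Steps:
F(K, l) = 3*K*(-1 + l) (F(K, l) = (3*K)*(-1 + l) = 3*K*(-1 + l))
g(E) = E**2*(3 - 3*E) (g(E) = (3*(-1)*(-1 + E))*E**2 = (3 - 3*E)*E**2 = E**2*(3 - 3*E))
g(10)*(403 + H(4)) = (3*10**2*(1 - 1*10))*(403 - 1*4) = (3*100*(1 - 10))*(403 - 4) = (3*100*(-9))*399 = -2700*399 = -1077300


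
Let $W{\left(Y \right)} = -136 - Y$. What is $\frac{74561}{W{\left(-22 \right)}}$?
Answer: $- \frac{74561}{114} \approx -654.04$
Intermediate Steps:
$\frac{74561}{W{\left(-22 \right)}} = \frac{74561}{-136 - -22} = \frac{74561}{-136 + 22} = \frac{74561}{-114} = 74561 \left(- \frac{1}{114}\right) = - \frac{74561}{114}$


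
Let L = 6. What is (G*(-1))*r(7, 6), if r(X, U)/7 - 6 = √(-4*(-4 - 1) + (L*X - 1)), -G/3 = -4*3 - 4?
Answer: -2016 - 336*√61 ≈ -4640.2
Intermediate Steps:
G = 48 (G = -3*(-4*3 - 4) = -3*(-12 - 4) = -3*(-16) = 48)
r(X, U) = 42 + 7*√(19 + 6*X) (r(X, U) = 42 + 7*√(-4*(-4 - 1) + (6*X - 1)) = 42 + 7*√(-4*(-5) + (-1 + 6*X)) = 42 + 7*√(20 + (-1 + 6*X)) = 42 + 7*√(19 + 6*X))
(G*(-1))*r(7, 6) = (48*(-1))*(42 + 7*√(19 + 6*7)) = -48*(42 + 7*√(19 + 42)) = -48*(42 + 7*√61) = -2016 - 336*√61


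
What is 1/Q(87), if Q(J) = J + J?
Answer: 1/174 ≈ 0.0057471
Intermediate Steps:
Q(J) = 2*J
1/Q(87) = 1/(2*87) = 1/174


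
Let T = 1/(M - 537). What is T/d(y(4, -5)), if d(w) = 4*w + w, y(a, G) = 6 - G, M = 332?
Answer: -1/11275 ≈ -8.8692e-5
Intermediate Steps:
T = -1/205 (T = 1/(332 - 537) = 1/(-205) = -1/205 ≈ -0.0048781)
d(w) = 5*w
T/d(y(4, -5)) = -1/(5*(6 - 1*(-5)))/205 = -1/(5*(6 + 5))/205 = -1/(205*(5*11)) = -1/205/55 = -1/205*1/55 = -1/11275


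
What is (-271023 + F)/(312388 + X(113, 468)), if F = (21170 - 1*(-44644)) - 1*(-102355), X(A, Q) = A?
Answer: -102854/312501 ≈ -0.32913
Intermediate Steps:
F = 168169 (F = (21170 + 44644) + 102355 = 65814 + 102355 = 168169)
(-271023 + F)/(312388 + X(113, 468)) = (-271023 + 168169)/(312388 + 113) = -102854/312501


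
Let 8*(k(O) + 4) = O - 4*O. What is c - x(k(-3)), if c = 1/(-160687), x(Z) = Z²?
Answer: -85003487/10283968 ≈ -8.2656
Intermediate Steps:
k(O) = -4 - 3*O/8 (k(O) = -4 + (O - 4*O)/8 = -4 + (-3*O)/8 = -4 - 3*O/8)
c = -1/160687 ≈ -6.2233e-6
c - x(k(-3)) = -1/160687 - (-4 - 3/8*(-3))² = -1/160687 - (-4 + 9/8)² = -1/160687 - (-23/8)² = -1/160687 - 1*529/64 = -1/160687 - 529/64 = -85003487/10283968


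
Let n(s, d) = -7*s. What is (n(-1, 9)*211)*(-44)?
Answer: -64988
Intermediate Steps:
(n(-1, 9)*211)*(-44) = (-7*(-1)*211)*(-44) = (7*211)*(-44) = 1477*(-44) = -64988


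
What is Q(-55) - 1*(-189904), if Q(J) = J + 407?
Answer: 190256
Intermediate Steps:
Q(J) = 407 + J
Q(-55) - 1*(-189904) = (407 - 55) - 1*(-189904) = 352 + 189904 = 190256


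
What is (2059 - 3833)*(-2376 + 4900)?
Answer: -4477576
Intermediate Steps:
(2059 - 3833)*(-2376 + 4900) = -1774*2524 = -4477576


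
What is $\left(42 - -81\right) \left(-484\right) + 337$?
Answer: $-59195$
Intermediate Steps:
$\left(42 - -81\right) \left(-484\right) + 337 = \left(42 + 81\right) \left(-484\right) + 337 = 123 \left(-484\right) + 337 = -59532 + 337 = -59195$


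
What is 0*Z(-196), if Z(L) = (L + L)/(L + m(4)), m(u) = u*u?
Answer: 0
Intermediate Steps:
m(u) = u²
Z(L) = 2*L/(16 + L) (Z(L) = (L + L)/(L + 4²) = (2*L)/(L + 16) = (2*L)/(16 + L) = 2*L/(16 + L))
0*Z(-196) = 0*(2*(-196)/(16 - 196)) = 0*(2*(-196)/(-180)) = 0*(2*(-196)*(-1/180)) = 0*(98/45) = 0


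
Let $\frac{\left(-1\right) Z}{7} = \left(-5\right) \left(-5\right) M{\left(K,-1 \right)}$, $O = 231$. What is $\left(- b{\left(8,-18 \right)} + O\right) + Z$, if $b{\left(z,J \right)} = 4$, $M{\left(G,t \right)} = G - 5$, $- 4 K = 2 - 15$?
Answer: $\frac{2133}{4} \approx 533.25$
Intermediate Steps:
$K = \frac{13}{4}$ ($K = - \frac{2 - 15}{4} = \left(- \frac{1}{4}\right) \left(-13\right) = \frac{13}{4} \approx 3.25$)
$M{\left(G,t \right)} = -5 + G$ ($M{\left(G,t \right)} = G - 5 = -5 + G$)
$Z = \frac{1225}{4}$ ($Z = - 7 \left(-5\right) \left(-5\right) \left(-5 + \frac{13}{4}\right) = - 7 \cdot 25 \left(- \frac{7}{4}\right) = \left(-7\right) \left(- \frac{175}{4}\right) = \frac{1225}{4} \approx 306.25$)
$\left(- b{\left(8,-18 \right)} + O\right) + Z = \left(\left(-1\right) 4 + 231\right) + \frac{1225}{4} = \left(-4 + 231\right) + \frac{1225}{4} = 227 + \frac{1225}{4} = \frac{2133}{4}$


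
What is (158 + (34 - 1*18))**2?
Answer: 30276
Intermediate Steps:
(158 + (34 - 1*18))**2 = (158 + (34 - 18))**2 = (158 + 16)**2 = 174**2 = 30276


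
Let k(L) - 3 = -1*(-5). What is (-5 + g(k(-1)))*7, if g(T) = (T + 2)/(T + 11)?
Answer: -595/19 ≈ -31.316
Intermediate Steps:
k(L) = 8 (k(L) = 3 - 1*(-5) = 3 + 5 = 8)
g(T) = (2 + T)/(11 + T)
(-5 + g(k(-1)))*7 = (-5 + (2 + 8)/(11 + 8))*7 = (-5 + 10/19)*7 = -85/19*7 = -595/19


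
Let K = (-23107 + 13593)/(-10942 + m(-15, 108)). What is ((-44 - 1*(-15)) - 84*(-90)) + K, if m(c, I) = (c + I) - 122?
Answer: 82632115/10971 ≈ 7531.9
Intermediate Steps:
m(c, I) = -122 + I + c (m(c, I) = (I + c) - 122 = -122 + I + c)
K = 9514/10971 (K = (-23107 + 13593)/(-10942 + (-122 + 108 - 15)) = -9514/(-10942 - 29) = -9514/(-10971) = -9514*(-1/10971) = 9514/10971 ≈ 0.86720)
((-44 - 1*(-15)) - 84*(-90)) + K = ((-44 - 1*(-15)) - 84*(-90)) + 9514/10971 = ((-44 + 15) + 7560) + 9514/10971 = (-29 + 7560) + 9514/10971 = 7531 + 9514/10971 = 82632115/10971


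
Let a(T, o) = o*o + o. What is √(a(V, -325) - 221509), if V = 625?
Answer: I*√116209 ≈ 340.89*I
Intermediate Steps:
a(T, o) = o + o² (a(T, o) = o² + o = o + o²)
√(a(V, -325) - 221509) = √(-325*(1 - 325) - 221509) = √(-325*(-324) - 221509) = √(105300 - 221509) = √(-116209) = I*√116209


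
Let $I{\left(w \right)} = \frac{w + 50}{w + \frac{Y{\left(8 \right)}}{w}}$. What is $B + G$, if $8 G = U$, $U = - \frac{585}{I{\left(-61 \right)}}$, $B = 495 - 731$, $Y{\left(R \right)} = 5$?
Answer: $- \frac{1723279}{2684} \approx -642.06$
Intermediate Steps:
$B = -236$ ($B = 495 - 731 = -236$)
$I{\left(w \right)} = \frac{50 + w}{w + \frac{5}{w}}$ ($I{\left(w \right)} = \frac{w + 50}{w + \frac{5}{w}} = \frac{50 + w}{w + \frac{5}{w}}$)
$U = - \frac{2179710}{671}$ ($U = - \frac{585}{\left(-61\right) \frac{1}{5 + \left(-61\right)^{2}} \left(50 - 61\right)} = - \frac{585}{\left(-61\right) \frac{1}{5 + 3721} \left(-11\right)} = - \frac{585}{\left(-61\right) \frac{1}{3726} \left(-11\right)} = - \frac{585}{\frac{671}{3726}} = \left(-585\right) \frac{3726}{671} = - \frac{2179710}{671} \approx -3248.4$)
$G = - \frac{1089855}{2684}$ ($G = \frac{1}{8} \left(- \frac{2179710}{671}\right) = - \frac{1089855}{2684} \approx -406.06$)
$B + G = -236 - \frac{1089855}{2684} = - \frac{1723279}{2684}$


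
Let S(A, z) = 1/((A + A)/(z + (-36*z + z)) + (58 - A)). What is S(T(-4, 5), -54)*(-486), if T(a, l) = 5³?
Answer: 446148/61381 ≈ 7.2685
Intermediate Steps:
T(a, l) = 125
S(A, z) = 1/(58 - A - A/(17*z)) (S(A, z) = 1/((2*A)/(z - 35*z) + (58 - A)) = 1/((2*A)/((-34*z)) + (58 - A)) = 1/((2*A)*(-1/(34*z)) + (58 - A)) = 1/(-A/(17*z) + (58 - A)) = 1/(58 - A - A/(17*z)))
S(T(-4, 5), -54)*(-486) = -17*(-54)/(125 - 986*(-54) + 17*125*(-54))*(-486) = -17*(-54)/(125 + 53244 - 114750)*(-486) = -17*(-54)/(-61381)*(-486) = -17*(-54)*(-1/61381)*(-486) = -918/61381*(-486) = 446148/61381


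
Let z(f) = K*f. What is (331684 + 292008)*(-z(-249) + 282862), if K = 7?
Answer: 177505861660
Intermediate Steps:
z(f) = 7*f
(331684 + 292008)*(-z(-249) + 282862) = (331684 + 292008)*(-7*(-249) + 282862) = 623692*(-1*(-1743) + 282862) = 623692*(1743 + 282862) = 623692*284605 = 177505861660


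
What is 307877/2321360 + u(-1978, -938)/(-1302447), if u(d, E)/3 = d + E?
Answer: 140433577433/1007816122640 ≈ 0.13934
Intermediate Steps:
u(d, E) = 3*E + 3*d (u(d, E) = 3*(d + E) = 3*(E + d) = 3*E + 3*d)
307877/2321360 + u(-1978, -938)/(-1302447) = 307877/2321360 + (3*(-938) + 3*(-1978))/(-1302447) = 307877*(1/2321360) + (-2814 - 5934)*(-1/1302447) = 307877/2321360 - 8748*(-1/1302447) = 307877/2321360 + 2916/434149 = 140433577433/1007816122640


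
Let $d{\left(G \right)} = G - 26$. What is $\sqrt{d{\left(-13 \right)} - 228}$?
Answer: $i \sqrt{267} \approx 16.34 i$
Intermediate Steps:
$d{\left(G \right)} = -26 + G$ ($d{\left(G \right)} = G - 26 = -26 + G$)
$\sqrt{d{\left(-13 \right)} - 228} = \sqrt{\left(-26 - 13\right) - 228} = \sqrt{-39 - 228} = \sqrt{-267} = i \sqrt{267}$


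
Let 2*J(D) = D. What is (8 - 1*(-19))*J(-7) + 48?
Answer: -93/2 ≈ -46.500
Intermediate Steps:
J(D) = D/2
(8 - 1*(-19))*J(-7) + 48 = (8 - 1*(-19))*((½)*(-7)) + 48 = (8 + 19)*(-7/2) + 48 = 27*(-7/2) + 48 = -189/2 + 48 = -93/2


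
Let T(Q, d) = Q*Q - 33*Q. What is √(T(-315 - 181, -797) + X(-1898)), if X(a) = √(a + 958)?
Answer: √(262384 + 2*I*√235) ≈ 512.23 + 0.03*I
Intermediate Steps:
X(a) = √(958 + a)
T(Q, d) = Q² - 33*Q
√(T(-315 - 181, -797) + X(-1898)) = √((-315 - 181)*(-33 + (-315 - 181)) + √(958 - 1898)) = √(-496*(-33 - 496) + √(-940)) = √(-496*(-529) + 2*I*√235) = √(262384 + 2*I*√235)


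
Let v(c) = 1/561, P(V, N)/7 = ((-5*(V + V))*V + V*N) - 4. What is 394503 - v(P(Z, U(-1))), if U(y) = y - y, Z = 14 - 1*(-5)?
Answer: 221316182/561 ≈ 3.9450e+5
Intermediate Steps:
Z = 19 (Z = 14 + 5 = 19)
U(y) = 0
P(V, N) = -28 - 70*V² + 7*N*V (P(V, N) = 7*(((-5*(V + V))*V + V*N) - 4) = 7*(((-10*V)*V + N*V) - 4) = 7*((-10*V² + N*V) - 4) = 7*(-4 - 10*V² + N*V) = -28 - 70*V² + 7*N*V)
v(c) = 1/561
394503 - v(P(Z, U(-1))) = 394503 - 1*1/561 = 394503 - 1/561 = 221316182/561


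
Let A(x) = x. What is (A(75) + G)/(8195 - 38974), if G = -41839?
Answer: 41764/30779 ≈ 1.3569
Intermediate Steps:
(A(75) + G)/(8195 - 38974) = (75 - 41839)/(8195 - 38974) = -41764/(-30779) = -41764*(-1/30779) = 41764/30779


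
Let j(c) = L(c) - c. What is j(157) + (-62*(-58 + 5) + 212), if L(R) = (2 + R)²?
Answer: 28622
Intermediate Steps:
j(c) = (2 + c)² - c
j(157) + (-62*(-58 + 5) + 212) = ((2 + 157)² - 1*157) + (-62*(-58 + 5) + 212) = (159² - 157) + (-62*(-53) + 212) = (25281 - 157) + (3286 + 212) = 25124 + 3498 = 28622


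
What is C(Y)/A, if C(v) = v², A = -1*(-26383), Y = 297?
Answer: 88209/26383 ≈ 3.3434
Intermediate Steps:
A = 26383
C(Y)/A = 297²/26383 = 88209*(1/26383) = 88209/26383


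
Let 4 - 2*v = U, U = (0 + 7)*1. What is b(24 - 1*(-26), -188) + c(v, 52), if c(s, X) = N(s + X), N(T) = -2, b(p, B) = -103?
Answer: -105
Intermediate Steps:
U = 7 (U = 7*1 = 7)
v = -3/2 (v = 2 - ½*7 = 2 - 7/2 = -3/2 ≈ -1.5000)
c(s, X) = -2
b(24 - 1*(-26), -188) + c(v, 52) = -103 - 2 = -105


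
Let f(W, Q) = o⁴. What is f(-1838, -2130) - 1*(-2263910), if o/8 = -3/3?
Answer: 2268006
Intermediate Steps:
o = -8 (o = 8*(-3/3) = 8*(-3*⅓) = 8*(-1) = -8)
f(W, Q) = 4096 (f(W, Q) = (-8)⁴ = 4096)
f(-1838, -2130) - 1*(-2263910) = 4096 - 1*(-2263910) = 4096 + 2263910 = 2268006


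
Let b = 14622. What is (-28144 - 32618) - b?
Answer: -75384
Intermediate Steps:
(-28144 - 32618) - b = (-28144 - 32618) - 1*14622 = -60762 - 14622 = -75384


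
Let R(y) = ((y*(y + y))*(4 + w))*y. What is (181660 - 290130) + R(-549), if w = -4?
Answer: -108470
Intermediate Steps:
R(y) = 0 (R(y) = ((y*(y + y))*(4 - 4))*y = ((y*(2*y))*0)*y = ((2*y²)*0)*y = 0*y = 0)
(181660 - 290130) + R(-549) = (181660 - 290130) + 0 = -108470 + 0 = -108470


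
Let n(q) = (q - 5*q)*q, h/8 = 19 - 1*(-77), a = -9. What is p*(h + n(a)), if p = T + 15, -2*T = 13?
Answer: 3774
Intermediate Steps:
T = -13/2 (T = -1/2*13 = -13/2 ≈ -6.5000)
p = 17/2 (p = -13/2 + 15 = 17/2 ≈ 8.5000)
h = 768 (h = 8*(19 - 1*(-77)) = 8*(19 + 77) = 8*96 = 768)
n(q) = -4*q**2 (n(q) = (-4*q)*q = -4*q**2)
p*(h + n(a)) = 17*(768 - 4*(-9)**2)/2 = 17*(768 - 4*81)/2 = 17*(768 - 324)/2 = (17/2)*444 = 3774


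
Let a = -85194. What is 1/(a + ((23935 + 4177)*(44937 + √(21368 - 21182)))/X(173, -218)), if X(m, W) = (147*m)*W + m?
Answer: -437552921877387615/37376589336046243252262 + 38961720980*√186/56064884004069364878393 ≈ -1.1707e-5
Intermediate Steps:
X(m, W) = m + 147*W*m (X(m, W) = 147*W*m + m = m + 147*W*m)
1/(a + ((23935 + 4177)*(44937 + √(21368 - 21182)))/X(173, -218)) = 1/(-85194 + ((23935 + 4177)*(44937 + √(21368 - 21182)))/((173*(1 + 147*(-218))))) = 1/(-85194 + (28112*(44937 + √186))/((173*(1 - 32046)))) = 1/(-85194 + (1263268944 + 28112*√186)/((173*(-32045)))) = 1/(-85194 + (1263268944 + 28112*√186)/(-5543785)) = 1/(-85194 + (1263268944 + 28112*√186)*(-1/5543785)) = 1/(-85194 + (-1263268944/5543785 - 28112*√186/5543785)) = 1/(-473560488234/5543785 - 28112*√186/5543785)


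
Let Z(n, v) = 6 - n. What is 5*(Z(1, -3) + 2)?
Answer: 35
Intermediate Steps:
5*(Z(1, -3) + 2) = 5*((6 - 1*1) + 2) = 5*((6 - 1) + 2) = 5*(5 + 2) = 5*7 = 35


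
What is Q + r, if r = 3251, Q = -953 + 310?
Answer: 2608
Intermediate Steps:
Q = -643
Q + r = -643 + 3251 = 2608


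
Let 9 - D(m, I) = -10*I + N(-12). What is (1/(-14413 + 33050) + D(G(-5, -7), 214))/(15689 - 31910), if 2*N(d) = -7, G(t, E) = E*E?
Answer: -80232287/604621554 ≈ -0.13270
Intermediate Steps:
G(t, E) = E²
N(d) = -7/2 (N(d) = (½)*(-7) = -7/2)
D(m, I) = 25/2 + 10*I (D(m, I) = 9 - (-10*I - 7/2) = 9 - (-7/2 - 10*I) = 9 + (7/2 + 10*I) = 25/2 + 10*I)
(1/(-14413 + 33050) + D(G(-5, -7), 214))/(15689 - 31910) = (1/(-14413 + 33050) + (25/2 + 10*214))/(15689 - 31910) = (1/18637 + (25/2 + 2140))/(-16221) = (1/18637 + 4305/2)*(-1/16221) = (80232287/37274)*(-1/16221) = -80232287/604621554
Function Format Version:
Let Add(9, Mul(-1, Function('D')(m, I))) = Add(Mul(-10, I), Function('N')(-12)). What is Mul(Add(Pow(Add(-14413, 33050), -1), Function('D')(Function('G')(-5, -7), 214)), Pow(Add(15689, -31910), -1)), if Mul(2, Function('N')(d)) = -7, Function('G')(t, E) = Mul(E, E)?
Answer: Rational(-80232287, 604621554) ≈ -0.13270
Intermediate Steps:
Function('G')(t, E) = Pow(E, 2)
Function('N')(d) = Rational(-7, 2) (Function('N')(d) = Mul(Rational(1, 2), -7) = Rational(-7, 2))
Function('D')(m, I) = Add(Rational(25, 2), Mul(10, I)) (Function('D')(m, I) = Add(9, Mul(-1, Add(Mul(-10, I), Rational(-7, 2)))) = Add(9, Mul(-1, Add(Rational(-7, 2), Mul(-10, I)))) = Add(9, Add(Rational(7, 2), Mul(10, I))) = Add(Rational(25, 2), Mul(10, I)))
Mul(Add(Pow(Add(-14413, 33050), -1), Function('D')(Function('G')(-5, -7), 214)), Pow(Add(15689, -31910), -1)) = Mul(Add(Pow(Add(-14413, 33050), -1), Add(Rational(25, 2), Mul(10, 214))), Pow(Add(15689, -31910), -1)) = Mul(Add(Pow(18637, -1), Add(Rational(25, 2), 2140)), Pow(-16221, -1)) = Mul(Add(Rational(1, 18637), Rational(4305, 2)), Rational(-1, 16221)) = Mul(Rational(80232287, 37274), Rational(-1, 16221)) = Rational(-80232287, 604621554)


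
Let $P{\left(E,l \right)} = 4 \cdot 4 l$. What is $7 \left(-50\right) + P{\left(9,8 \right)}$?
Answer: $-222$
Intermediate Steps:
$P{\left(E,l \right)} = 16 l$
$7 \left(-50\right) + P{\left(9,8 \right)} = 7 \left(-50\right) + 16 \cdot 8 = -350 + 128 = -222$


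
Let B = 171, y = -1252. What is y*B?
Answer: -214092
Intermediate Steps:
y*B = -1252*171 = -214092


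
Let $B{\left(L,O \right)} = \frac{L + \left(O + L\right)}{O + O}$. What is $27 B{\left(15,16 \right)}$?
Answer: $\frac{621}{16} \approx 38.813$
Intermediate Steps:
$B{\left(L,O \right)} = \frac{O + 2 L}{2 O}$ ($B{\left(L,O \right)} = \frac{L + \left(L + O\right)}{2 O} = \left(O + 2 L\right) \frac{1}{2 O} = \frac{O + 2 L}{2 O}$)
$27 B{\left(15,16 \right)} = 27 \frac{15 + \frac{1}{2} \cdot 16}{16} = 27 \frac{15 + 8}{16} = 27 \cdot \frac{1}{16} \cdot 23 = 27 \cdot \frac{23}{16} = \frac{621}{16}$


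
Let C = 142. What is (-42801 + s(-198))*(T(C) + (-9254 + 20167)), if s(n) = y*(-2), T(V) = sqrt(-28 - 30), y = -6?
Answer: -466956357 - 42789*I*sqrt(58) ≈ -4.6696e+8 - 3.2587e+5*I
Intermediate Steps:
T(V) = I*sqrt(58) (T(V) = sqrt(-58) = I*sqrt(58))
s(n) = 12 (s(n) = -6*(-2) = 12)
(-42801 + s(-198))*(T(C) + (-9254 + 20167)) = (-42801 + 12)*(I*sqrt(58) + (-9254 + 20167)) = -42789*(I*sqrt(58) + 10913) = -42789*(10913 + I*sqrt(58)) = -466956357 - 42789*I*sqrt(58)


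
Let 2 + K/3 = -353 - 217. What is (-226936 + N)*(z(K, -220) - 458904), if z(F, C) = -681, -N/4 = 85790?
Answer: 262007570160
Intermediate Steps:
N = -343160 (N = -4*85790 = -343160)
K = -1716 (K = -6 + 3*(-353 - 217) = -6 + 3*(-570) = -6 - 1710 = -1716)
(-226936 + N)*(z(K, -220) - 458904) = (-226936 - 343160)*(-681 - 458904) = -570096*(-459585) = 262007570160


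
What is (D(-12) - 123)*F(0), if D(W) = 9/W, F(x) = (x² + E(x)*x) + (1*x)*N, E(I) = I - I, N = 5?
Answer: 0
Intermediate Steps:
E(I) = 0
F(x) = x² + 5*x (F(x) = (x² + 0*x) + (1*x)*5 = (x² + 0) + x*5 = x² + 5*x)
(D(-12) - 123)*F(0) = (9/(-12) - 123)*(0*(5 + 0)) = (9*(-1/12) - 123)*(0*5) = (-¾ - 123)*0 = -495/4*0 = 0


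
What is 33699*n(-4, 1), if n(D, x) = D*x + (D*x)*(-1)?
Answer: 0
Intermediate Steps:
n(D, x) = 0 (n(D, x) = D*x - D*x = 0)
33699*n(-4, 1) = 33699*0 = 0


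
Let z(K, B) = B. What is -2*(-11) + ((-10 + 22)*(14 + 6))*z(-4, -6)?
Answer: -1418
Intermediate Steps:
-2*(-11) + ((-10 + 22)*(14 + 6))*z(-4, -6) = -2*(-11) + ((-10 + 22)*(14 + 6))*(-6) = 22 + (12*20)*(-6) = 22 + 240*(-6) = 22 - 1440 = -1418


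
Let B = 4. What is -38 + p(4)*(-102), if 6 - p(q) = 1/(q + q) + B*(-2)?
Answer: -5813/4 ≈ -1453.3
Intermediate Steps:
p(q) = 14 - 1/(2*q) (p(q) = 6 - (1/(q + q) + 4*(-2)) = 6 - (1/(2*q) - 8) = 6 - (-8 + 1/(2*q)) = 6 + (8 - 1/(2*q)) = 14 - 1/(2*q))
-38 + p(4)*(-102) = -38 + (14 - 1/2/4)*(-102) = -38 + (14 - 1/2*1/4)*(-102) = -38 + (14 - 1/8)*(-102) = -38 + (111/8)*(-102) = -38 - 5661/4 = -5813/4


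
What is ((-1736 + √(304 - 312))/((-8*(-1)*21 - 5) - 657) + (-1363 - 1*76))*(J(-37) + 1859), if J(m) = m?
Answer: -646017430/247 - 1822*I*√2/247 ≈ -2.6155e+6 - 10.432*I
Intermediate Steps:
((-1736 + √(304 - 312))/((-8*(-1)*21 - 5) - 657) + (-1363 - 1*76))*(J(-37) + 1859) = ((-1736 + √(304 - 312))/((-8*(-1)*21 - 5) - 657) + (-1363 - 1*76))*(-37 + 1859) = ((-1736 + √(-8))/((8*21 - 5) - 657) + (-1363 - 76))*1822 = ((-1736 + 2*I*√2)/((168 - 5) - 657) - 1439)*1822 = ((-1736 + 2*I*√2)/(163 - 657) - 1439)*1822 = ((-1736 + 2*I*√2)/(-494) - 1439)*1822 = ((-1736 + 2*I*√2)*(-1/494) - 1439)*1822 = ((868/247 - I*√2/247) - 1439)*1822 = (-354565/247 - I*√2/247)*1822 = -646017430/247 - 1822*I*√2/247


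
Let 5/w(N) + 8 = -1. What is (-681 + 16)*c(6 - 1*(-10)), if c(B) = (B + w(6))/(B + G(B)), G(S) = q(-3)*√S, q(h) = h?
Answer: -92435/36 ≈ -2567.6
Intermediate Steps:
w(N) = -5/9 (w(N) = 5/(-8 - 1) = 5/(-9) = 5*(-⅑) = -5/9)
G(S) = -3*√S
c(B) = (-5/9 + B)/(B - 3*√B) (c(B) = (B - 5/9)/(B - 3*√B) = (-5/9 + B)/(B - 3*√B))
(-681 + 16)*c(6 - 1*(-10)) = (-681 + 16)*((-5/9 + (6 - 1*(-10)))/((6 - 1*(-10)) - 3*√(6 - 1*(-10)))) = -665*(-5/9 + (6 + 10))/((6 + 10) - 3*√(6 + 10)) = -665*(-5/9 + 16)/(16 - 3*√16) = -665*139/((16 - 3*4)*9) = -665*139/((16 - 12)*9) = -665*139/(4*9) = -665*139/36 = -92435/36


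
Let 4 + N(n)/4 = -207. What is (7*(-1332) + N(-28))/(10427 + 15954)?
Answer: -328/851 ≈ -0.38543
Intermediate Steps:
N(n) = -844 (N(n) = -16 + 4*(-207) = -16 - 828 = -844)
(7*(-1332) + N(-28))/(10427 + 15954) = (7*(-1332) - 844)/(10427 + 15954) = (-9324 - 844)/26381 = -10168*1/26381 = -328/851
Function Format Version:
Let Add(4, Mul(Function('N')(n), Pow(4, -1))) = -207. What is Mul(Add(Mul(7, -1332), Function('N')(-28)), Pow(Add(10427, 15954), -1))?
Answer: Rational(-328, 851) ≈ -0.38543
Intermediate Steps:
Function('N')(n) = -844 (Function('N')(n) = Add(-16, Mul(4, -207)) = Add(-16, -828) = -844)
Mul(Add(Mul(7, -1332), Function('N')(-28)), Pow(Add(10427, 15954), -1)) = Mul(Add(Mul(7, -1332), -844), Pow(Add(10427, 15954), -1)) = Mul(Add(-9324, -844), Pow(26381, -1)) = Mul(-10168, Rational(1, 26381)) = Rational(-328, 851)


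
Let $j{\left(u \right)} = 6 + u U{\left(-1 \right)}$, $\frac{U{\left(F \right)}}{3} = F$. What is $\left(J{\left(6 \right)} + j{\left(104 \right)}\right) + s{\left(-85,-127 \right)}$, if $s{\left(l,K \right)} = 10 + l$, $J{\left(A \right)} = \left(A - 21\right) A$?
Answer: $-471$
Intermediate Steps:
$J{\left(A \right)} = A \left(-21 + A\right)$ ($J{\left(A \right)} = \left(-21 + A\right) A = A \left(-21 + A\right)$)
$U{\left(F \right)} = 3 F$
$j{\left(u \right)} = 6 - 3 u$ ($j{\left(u \right)} = 6 + u 3 \left(-1\right) = 6 + u \left(-3\right) = 6 - 3 u$)
$\left(J{\left(6 \right)} + j{\left(104 \right)}\right) + s{\left(-85,-127 \right)} = \left(6 \left(-21 + 6\right) + \left(6 - 312\right)\right) + \left(10 - 85\right) = \left(6 \left(-15\right) + \left(6 - 312\right)\right) - 75 = \left(-90 - 306\right) - 75 = -396 - 75 = -471$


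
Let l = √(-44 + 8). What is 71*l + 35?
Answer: 35 + 426*I ≈ 35.0 + 426.0*I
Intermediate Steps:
l = 6*I (l = √(-36) = 6*I ≈ 6.0*I)
71*l + 35 = 71*(6*I) + 35 = 426*I + 35 = 35 + 426*I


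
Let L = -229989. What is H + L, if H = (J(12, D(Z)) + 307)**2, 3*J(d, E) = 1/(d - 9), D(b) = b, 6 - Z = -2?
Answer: -10989413/81 ≈ -1.3567e+5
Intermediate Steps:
Z = 8 (Z = 6 - 1*(-2) = 6 + 2 = 8)
J(d, E) = 1/(3*(-9 + d)) (J(d, E) = 1/(3*(d - 9)) = 1/(3*(-9 + d)))
H = 7639696/81 (H = (1/(3*(-9 + 12)) + 307)**2 = ((1/3)/3 + 307)**2 = ((1/3)*(1/3) + 307)**2 = (1/9 + 307)**2 = (2764/9)**2 = 7639696/81 ≈ 94317.)
H + L = 7639696/81 - 229989 = -10989413/81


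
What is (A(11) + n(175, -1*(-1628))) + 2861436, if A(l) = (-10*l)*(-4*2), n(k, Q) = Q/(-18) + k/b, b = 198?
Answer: 188906945/66 ≈ 2.8622e+6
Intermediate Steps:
n(k, Q) = -Q/18 + k/198 (n(k, Q) = Q/(-18) + k/198 = Q*(-1/18) + k*(1/198) = -Q/18 + k/198)
A(l) = 80*l (A(l) = -10*l*(-8) = 80*l)
(A(11) + n(175, -1*(-1628))) + 2861436 = (80*11 + (-(-1)*(-1628)/18 + (1/198)*175)) + 2861436 = (880 + (-1/18*1628 + 175/198)) + 2861436 = (880 + (-814/9 + 175/198)) + 2861436 = (880 - 5911/66) + 2861436 = 52169/66 + 2861436 = 188906945/66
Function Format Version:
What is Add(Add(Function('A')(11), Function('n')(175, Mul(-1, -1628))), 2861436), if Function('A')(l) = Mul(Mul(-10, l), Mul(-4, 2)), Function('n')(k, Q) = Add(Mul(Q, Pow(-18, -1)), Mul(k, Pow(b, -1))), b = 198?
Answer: Rational(188906945, 66) ≈ 2.8622e+6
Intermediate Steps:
Function('n')(k, Q) = Add(Mul(Rational(-1, 18), Q), Mul(Rational(1, 198), k)) (Function('n')(k, Q) = Add(Mul(Q, Pow(-18, -1)), Mul(k, Pow(198, -1))) = Add(Mul(Q, Rational(-1, 18)), Mul(k, Rational(1, 198))) = Add(Mul(Rational(-1, 18), Q), Mul(Rational(1, 198), k)))
Function('A')(l) = Mul(80, l) (Function('A')(l) = Mul(Mul(-10, l), -8) = Mul(80, l))
Add(Add(Function('A')(11), Function('n')(175, Mul(-1, -1628))), 2861436) = Add(Add(Mul(80, 11), Add(Mul(Rational(-1, 18), Mul(-1, -1628)), Mul(Rational(1, 198), 175))), 2861436) = Add(Add(880, Add(Mul(Rational(-1, 18), 1628), Rational(175, 198))), 2861436) = Add(Add(880, Add(Rational(-814, 9), Rational(175, 198))), 2861436) = Add(Add(880, Rational(-5911, 66)), 2861436) = Add(Rational(52169, 66), 2861436) = Rational(188906945, 66)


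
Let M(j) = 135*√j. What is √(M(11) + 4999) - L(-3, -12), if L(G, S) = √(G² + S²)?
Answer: √(4999 + 135*√11) - 3*√17 ≈ 61.433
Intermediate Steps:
√(M(11) + 4999) - L(-3, -12) = √(135*√11 + 4999) - √((-3)² + (-12)²) = √(4999 + 135*√11) - √(9 + 144) = √(4999 + 135*√11) - √153 = √(4999 + 135*√11) - 3*√17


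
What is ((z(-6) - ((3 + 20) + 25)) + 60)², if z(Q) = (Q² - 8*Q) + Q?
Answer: 8100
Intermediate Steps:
z(Q) = Q² - 7*Q
((z(-6) - ((3 + 20) + 25)) + 60)² = ((-6*(-7 - 6) - ((3 + 20) + 25)) + 60)² = ((-6*(-13) - (23 + 25)) + 60)² = ((78 - 1*48) + 60)² = ((78 - 48) + 60)² = (30 + 60)² = 90² = 8100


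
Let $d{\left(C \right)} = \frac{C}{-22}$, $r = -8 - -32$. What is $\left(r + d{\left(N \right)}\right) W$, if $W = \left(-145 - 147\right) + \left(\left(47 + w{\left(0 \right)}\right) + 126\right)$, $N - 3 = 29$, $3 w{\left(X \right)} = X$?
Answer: $- \frac{29512}{11} \approx -2682.9$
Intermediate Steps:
$w{\left(X \right)} = \frac{X}{3}$
$r = 24$ ($r = -8 + 32 = 24$)
$N = 32$ ($N = 3 + 29 = 32$)
$d{\left(C \right)} = - \frac{C}{22}$ ($d{\left(C \right)} = C \left(- \frac{1}{22}\right) = - \frac{C}{22}$)
$W = -119$ ($W = \left(-145 - 147\right) + \left(\left(47 + \frac{1}{3} \cdot 0\right) + 126\right) = -292 + \left(\left(47 + 0\right) + 126\right) = -292 + \left(47 + 126\right) = -292 + 173 = -119$)
$\left(r + d{\left(N \right)}\right) W = \left(24 - \frac{16}{11}\right) \left(-119\right) = \frac{248}{11} \left(-119\right) = - \frac{29512}{11}$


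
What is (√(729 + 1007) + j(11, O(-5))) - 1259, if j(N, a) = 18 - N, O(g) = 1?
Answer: -1252 + 2*√434 ≈ -1210.3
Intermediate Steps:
(√(729 + 1007) + j(11, O(-5))) - 1259 = (√(729 + 1007) + (18 - 1*11)) - 1259 = (√1736 + (18 - 11)) - 1259 = (2*√434 + 7) - 1259 = (7 + 2*√434) - 1259 = -1252 + 2*√434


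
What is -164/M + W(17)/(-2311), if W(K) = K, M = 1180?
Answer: -99766/681745 ≈ -0.14634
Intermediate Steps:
-164/M + W(17)/(-2311) = -164/1180 + 17/(-2311) = -164*1/1180 + 17*(-1/2311) = -41/295 - 17/2311 = -99766/681745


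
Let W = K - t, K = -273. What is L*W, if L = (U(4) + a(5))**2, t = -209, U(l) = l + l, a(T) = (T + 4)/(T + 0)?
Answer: -153664/25 ≈ -6146.6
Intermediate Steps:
a(T) = (4 + T)/T
U(l) = 2*l
W = -64 (W = -273 - 1*(-209) = -273 + 209 = -64)
L = 2401/25 (L = (2*4 + (4 + 5)/5)**2 = (8 + (1/5)*9)**2 = (8 + 9/5)**2 = (49/5)**2 = 2401/25 ≈ 96.040)
L*W = (2401/25)*(-64) = -153664/25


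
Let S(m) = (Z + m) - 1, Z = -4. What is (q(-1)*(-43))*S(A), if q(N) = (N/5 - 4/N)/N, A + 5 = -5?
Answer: -2451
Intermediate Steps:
A = -10 (A = -5 - 5 = -10)
S(m) = -5 + m (S(m) = (-4 + m) - 1 = -5 + m)
q(N) = (-4/N + N/5)/N (q(N) = (N*(⅕) - 4/N)/N = (N/5 - 4/N)/N = (-4/N + N/5)/N)
(q(-1)*(-43))*S(A) = ((⅕ - 4/(-1)²)*(-43))*(-5 - 10) = ((⅕ - 4*1)*(-43))*(-15) = ((⅕ - 4)*(-43))*(-15) = -19/5*(-43)*(-15) = (817/5)*(-15) = -2451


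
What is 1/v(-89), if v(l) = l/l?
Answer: 1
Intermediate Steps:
v(l) = 1
1/v(-89) = 1/1 = 1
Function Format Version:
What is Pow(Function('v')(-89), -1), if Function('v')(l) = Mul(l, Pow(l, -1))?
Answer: 1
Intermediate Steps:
Function('v')(l) = 1
Pow(Function('v')(-89), -1) = Pow(1, -1) = 1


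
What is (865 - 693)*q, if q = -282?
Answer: -48504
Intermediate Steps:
(865 - 693)*q = (865 - 693)*(-282) = 172*(-282) = -48504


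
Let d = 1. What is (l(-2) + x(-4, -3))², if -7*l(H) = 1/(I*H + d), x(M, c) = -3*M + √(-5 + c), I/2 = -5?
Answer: 2935297/21609 + 7052*I*√2/147 ≈ 135.84 + 67.844*I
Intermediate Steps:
I = -10 (I = 2*(-5) = -10)
x(M, c) = √(-5 + c) - 3*M
l(H) = -1/(7*(1 - 10*H)) (l(H) = -1/(7*(-10*H + 1)) = -1/(7*(1 - 10*H)))
(l(-2) + x(-4, -3))² = (1/(7*(-1 + 10*(-2))) + (√(-5 - 3) - 3*(-4)))² = (1/(7*(-1 - 20)) + (√(-8) + 12))² = ((⅐)/(-21) + (2*I*√2 + 12))² = ((⅐)*(-1/21) + (12 + 2*I*√2))² = (-1/147 + (12 + 2*I*√2))² = (1763/147 + 2*I*√2)²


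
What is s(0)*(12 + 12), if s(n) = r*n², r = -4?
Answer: 0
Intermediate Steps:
s(n) = -4*n²
s(0)*(12 + 12) = (-4*0²)*(12 + 12) = -4*0*24 = 0*24 = 0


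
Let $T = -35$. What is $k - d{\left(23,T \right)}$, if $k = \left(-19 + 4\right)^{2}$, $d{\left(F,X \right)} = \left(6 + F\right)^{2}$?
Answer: $-616$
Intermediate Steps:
$k = 225$ ($k = \left(-15\right)^{2} = 225$)
$k - d{\left(23,T \right)} = 225 - \left(6 + 23\right)^{2} = 225 - 29^{2} = 225 - 841 = -616$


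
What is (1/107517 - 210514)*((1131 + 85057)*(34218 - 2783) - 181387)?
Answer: -20439395985895121547/35839 ≈ -5.7031e+14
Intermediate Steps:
(1/107517 - 210514)*((1131 + 85057)*(34218 - 2783) - 181387) = (1/107517 - 210514)*(86188*31435 - 181387) = -22633833737*(2709319780 - 181387)/107517 = -22633833737/107517*2709138393 = -20439395985895121547/35839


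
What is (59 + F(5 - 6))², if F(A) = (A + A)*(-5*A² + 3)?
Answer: 3969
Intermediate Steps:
F(A) = 2*A*(3 - 5*A²) (F(A) = (2*A)*(3 - 5*A²) = 2*A*(3 - 5*A²))
(59 + F(5 - 6))² = (59 + (-10*(5 - 6)³ + 6*(5 - 6)))² = (59 + (-10*(-1)³ + 6*(-1)))² = (59 + (-10*(-1) - 6))² = (59 + (10 - 6))² = (59 + 4)² = 63² = 3969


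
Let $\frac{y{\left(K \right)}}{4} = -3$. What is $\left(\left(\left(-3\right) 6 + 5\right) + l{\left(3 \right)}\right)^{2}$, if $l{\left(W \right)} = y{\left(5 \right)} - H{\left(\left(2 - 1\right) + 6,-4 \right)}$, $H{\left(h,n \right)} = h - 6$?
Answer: $676$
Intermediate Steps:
$y{\left(K \right)} = -12$ ($y{\left(K \right)} = 4 \left(-3\right) = -12$)
$H{\left(h,n \right)} = -6 + h$ ($H{\left(h,n \right)} = h - 6 = -6 + h$)
$l{\left(W \right)} = -13$ ($l{\left(W \right)} = -12 - \left(-6 + \left(\left(2 - 1\right) + 6\right)\right) = -12 - \left(-6 + \left(1 + 6\right)\right) = -12 - \left(-6 + 7\right) = -12 - 1 = -13$)
$\left(\left(\left(-3\right) 6 + 5\right) + l{\left(3 \right)}\right)^{2} = \left(\left(\left(-3\right) 6 + 5\right) - 13\right)^{2} = \left(\left(-18 + 5\right) - 13\right)^{2} = \left(-13 - 13\right)^{2} = \left(-26\right)^{2} = 676$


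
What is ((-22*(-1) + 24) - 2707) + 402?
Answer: -2259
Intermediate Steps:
((-22*(-1) + 24) - 2707) + 402 = ((22 + 24) - 2707) + 402 = (46 - 2707) + 402 = -2661 + 402 = -2259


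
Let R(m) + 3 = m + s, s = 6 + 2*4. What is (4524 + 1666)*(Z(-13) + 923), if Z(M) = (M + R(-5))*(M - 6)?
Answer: 6536640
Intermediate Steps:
s = 14 (s = 6 + 8 = 14)
R(m) = 11 + m (R(m) = -3 + (m + 14) = -3 + (14 + m) = 11 + m)
Z(M) = (-6 + M)*(6 + M) (Z(M) = (M + (11 - 5))*(M - 6) = (M + 6)*(-6 + M) = (6 + M)*(-6 + M) = (-6 + M)*(6 + M))
(4524 + 1666)*(Z(-13) + 923) = (4524 + 1666)*((-36 + (-13)²) + 923) = 6190*((-36 + 169) + 923) = 6190*(133 + 923) = 6190*1056 = 6536640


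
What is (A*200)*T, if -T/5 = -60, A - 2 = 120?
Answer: 7320000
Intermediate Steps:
A = 122 (A = 2 + 120 = 122)
T = 300 (T = -5*(-60) = 300)
(A*200)*T = (122*200)*300 = 24400*300 = 7320000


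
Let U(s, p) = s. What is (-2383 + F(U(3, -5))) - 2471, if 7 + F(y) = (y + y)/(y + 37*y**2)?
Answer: -272215/56 ≈ -4861.0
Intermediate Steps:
F(y) = -7 + 2*y/(y + 37*y**2) (F(y) = -7 + (y + y)/(y + 37*y**2) = -7 + (2*y)/(y + 37*y**2) = -7 + 2*y/(y + 37*y**2))
(-2383 + F(U(3, -5))) - 2471 = (-2383 + (-5 - 259*3)/(1 + 37*3)) - 2471 = (-2383 + (-5 - 777)/(1 + 111)) - 2471 = (-2383 - 782/112) - 2471 = (-2383 + (1/112)*(-782)) - 2471 = (-2383 - 391/56) - 2471 = -133839/56 - 2471 = -272215/56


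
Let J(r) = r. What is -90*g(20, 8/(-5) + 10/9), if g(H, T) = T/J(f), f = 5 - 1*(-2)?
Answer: 44/7 ≈ 6.2857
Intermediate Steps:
f = 7 (f = 5 + 2 = 7)
g(H, T) = T/7
-90*g(20, 8/(-5) + 10/9) = -90*(8/(-5) + 10/9)/7 = -90*(8*(-⅕) + 10*(⅑))/7 = -90*(-8/5 + 10/9)/7 = -90*(-22)/(7*45) = -90*(-22/315) = 44/7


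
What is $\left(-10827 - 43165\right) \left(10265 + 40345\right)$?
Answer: $-2732535120$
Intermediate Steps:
$\left(-10827 - 43165\right) \left(10265 + 40345\right) = \left(-53992\right) 50610 = -2732535120$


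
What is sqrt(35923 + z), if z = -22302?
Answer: sqrt(13621) ≈ 116.71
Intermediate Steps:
sqrt(35923 + z) = sqrt(35923 - 22302) = sqrt(13621)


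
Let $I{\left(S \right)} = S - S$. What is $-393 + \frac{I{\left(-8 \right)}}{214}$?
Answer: $-393$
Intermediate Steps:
$I{\left(S \right)} = 0$
$-393 + \frac{I{\left(-8 \right)}}{214} = -393 + \frac{0}{214} = -393 + 0 \cdot \frac{1}{214} = -393 + 0 = -393$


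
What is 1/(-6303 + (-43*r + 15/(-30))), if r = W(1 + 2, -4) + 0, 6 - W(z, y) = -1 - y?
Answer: -2/12865 ≈ -0.00015546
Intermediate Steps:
W(z, y) = 7 + y (W(z, y) = 6 - (-1 - y) = 6 + (1 + y) = 7 + y)
r = 3 (r = (7 - 4) + 0 = 3 + 0 = 3)
1/(-6303 + (-43*r + 15/(-30))) = 1/(-6303 + (-43*3 + 15/(-30))) = 1/(-6303 + (-129 + 15*(-1/30))) = 1/(-6303 + (-129 - ½)) = 1/(-6303 - 259/2) = 1/(-12865/2) = -2/12865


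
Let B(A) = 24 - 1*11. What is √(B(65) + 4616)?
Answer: √4629 ≈ 68.037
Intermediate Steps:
B(A) = 13 (B(A) = 24 - 11 = 13)
√(B(65) + 4616) = √(13 + 4616) = √4629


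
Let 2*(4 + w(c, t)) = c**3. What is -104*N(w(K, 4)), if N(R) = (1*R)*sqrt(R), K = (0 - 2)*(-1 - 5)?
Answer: -178880*sqrt(215) ≈ -2.6229e+6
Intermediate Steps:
K = 12 (K = -2*(-6) = 12)
w(c, t) = -4 + c**3/2
N(R) = R**(3/2) (N(R) = R*sqrt(R) = R**(3/2))
-104*N(w(K, 4)) = -104*(-4 + (1/2)*12**3)**(3/2) = -104*(-4 + (1/2)*1728)**(3/2) = -104*(-4 + 864)**(3/2) = -178880*sqrt(215)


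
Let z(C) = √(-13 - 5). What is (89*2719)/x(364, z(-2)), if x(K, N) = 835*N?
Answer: -241991*I*√2/5010 ≈ -68.309*I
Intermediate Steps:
z(C) = 3*I*√2 (z(C) = √(-18) = 3*I*√2)
(89*2719)/x(364, z(-2)) = (89*2719)/((835*(3*I*√2))) = 241991/((2505*I*√2)) = 241991*(-I*√2/5010) = -241991*I*√2/5010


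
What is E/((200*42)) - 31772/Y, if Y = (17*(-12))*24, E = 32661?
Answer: 4445761/428400 ≈ 10.378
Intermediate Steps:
Y = -4896 (Y = -204*24 = -4896)
E/((200*42)) - 31772/Y = 32661/((200*42)) - 31772/(-4896) = 32661/8400 - 31772*(-1/4896) = 32661*(1/8400) + 7943/1224 = 10887/2800 + 7943/1224 = 4445761/428400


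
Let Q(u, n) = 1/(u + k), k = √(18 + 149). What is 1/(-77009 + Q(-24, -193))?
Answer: -31496705/2425531603562 + √167/2425531603562 ≈ -1.2985e-5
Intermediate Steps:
k = √167 ≈ 12.923
Q(u, n) = 1/(u + √167)
1/(-77009 + Q(-24, -193)) = 1/(-77009 + 1/(-24 + √167))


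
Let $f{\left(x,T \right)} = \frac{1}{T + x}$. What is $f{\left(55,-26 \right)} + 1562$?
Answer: $\frac{45299}{29} \approx 1562.0$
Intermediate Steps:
$f{\left(55,-26 \right)} + 1562 = \frac{1}{-26 + 55} + 1562 = \frac{1}{29} + 1562 = \frac{45299}{29}$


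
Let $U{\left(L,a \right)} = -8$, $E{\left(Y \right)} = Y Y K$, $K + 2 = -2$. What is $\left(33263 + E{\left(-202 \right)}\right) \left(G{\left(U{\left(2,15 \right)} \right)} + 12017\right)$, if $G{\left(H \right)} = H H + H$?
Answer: $-1568922569$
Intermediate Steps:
$K = -4$ ($K = -2 - 2 = -4$)
$E{\left(Y \right)} = - 4 Y^{2}$ ($E{\left(Y \right)} = Y Y \left(-4\right) = Y^{2} \left(-4\right) = - 4 Y^{2}$)
$G{\left(H \right)} = H + H^{2}$ ($G{\left(H \right)} = H^{2} + H = H + H^{2}$)
$\left(33263 + E{\left(-202 \right)}\right) \left(G{\left(U{\left(2,15 \right)} \right)} + 12017\right) = \left(33263 - 4 \left(-202\right)^{2}\right) \left(- 8 \left(1 - 8\right) + 12017\right) = \left(33263 - 163216\right) \left(\left(-8\right) \left(-7\right) + 12017\right) = \left(33263 - 163216\right) \left(56 + 12017\right) = \left(-129953\right) 12073 = -1568922569$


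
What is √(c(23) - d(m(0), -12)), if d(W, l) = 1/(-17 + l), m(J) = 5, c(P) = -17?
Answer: 2*I*√3567/29 ≈ 4.1189*I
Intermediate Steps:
√(c(23) - d(m(0), -12)) = √(-17 - 1/(-17 - 12)) = √(-17 - 1/(-29)) = √(-17 - 1*(-1/29)) = √(-17 + 1/29) = √(-492/29) = 2*I*√3567/29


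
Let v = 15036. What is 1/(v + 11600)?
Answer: 1/26636 ≈ 3.7543e-5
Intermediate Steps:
1/(v + 11600) = 1/(15036 + 11600) = 1/26636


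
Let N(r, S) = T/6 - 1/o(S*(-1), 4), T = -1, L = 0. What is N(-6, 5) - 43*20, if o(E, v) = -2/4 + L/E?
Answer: -5149/6 ≈ -858.17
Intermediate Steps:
o(E, v) = -½ (o(E, v) = -2/4 + 0/E = -2*¼ + 0 = -½ + 0 = -½)
N(r, S) = 11/6 (N(r, S) = -1/6 - 1/(-½) = -1*⅙ - 1*(-2) = -⅙ + 2 = 11/6)
N(-6, 5) - 43*20 = 11/6 - 43*20 = 11/6 - 860 = -5149/6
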